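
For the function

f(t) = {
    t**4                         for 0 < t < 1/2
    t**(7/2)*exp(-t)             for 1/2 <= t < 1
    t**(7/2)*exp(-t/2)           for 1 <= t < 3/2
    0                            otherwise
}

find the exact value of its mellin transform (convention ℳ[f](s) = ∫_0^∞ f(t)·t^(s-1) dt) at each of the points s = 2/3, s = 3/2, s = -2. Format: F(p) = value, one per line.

F(2/3) = -16*2**(1/6)*uppergamma(25/6, 3/4) - uppergamma(25/6, 1) + 3*2**(1/3)/448 + uppergamma(25/6, 1/2) + 16*2**(1/6)*uppergamma(25/6, 1/2)
F(3/2) = -12993*exp(-3/4)/8 - 65*exp(-1) + sqrt(2)/352 + 20889*exp(-1/2)/16
F(-2) = -sqrt(6)*exp(-3/4) - sqrt(2)*sqrt(pi)*erfc(sqrt(3)/2) - exp(-1) - sqrt(pi)*erfc(1)/2 + 1/8 + sqrt(pi)*erfc(sqrt(2)/2)/2 + sqrt(2)*exp(-1/2)/2 + sqrt(2)*sqrt(pi)*erfc(sqrt(2)/2) + 2*exp(-1/2)

back out the shared t-power: t**(7/2) on [0, 1/2); t**3*exp(-t) on [1/2, 1); t**3*exp(-t/2) on [1, 3/2)
reversing the shared t-power: t**(5/2) on [0, 1/2); t**2*exp(-t) on [1/2, 1); t**2*exp(-t/2) on [1, 3/2)
strip the shared t-power: sqrt(t) on [0, 1/2); exp(-t) on [1/2, 1); exp(-t/2) on [1, 3/2)
treat the 3 regions marked off by 1/2, 1 separately and sum
segment 0 to 1/2 holds t**4; add its integral
∫ over [1/2, 1) of t**(7/2)*exp(-t)·t^(s-1) joins the sum
[1, 3/2) adds the kernel integral of t**(7/2)*exp(-t/2)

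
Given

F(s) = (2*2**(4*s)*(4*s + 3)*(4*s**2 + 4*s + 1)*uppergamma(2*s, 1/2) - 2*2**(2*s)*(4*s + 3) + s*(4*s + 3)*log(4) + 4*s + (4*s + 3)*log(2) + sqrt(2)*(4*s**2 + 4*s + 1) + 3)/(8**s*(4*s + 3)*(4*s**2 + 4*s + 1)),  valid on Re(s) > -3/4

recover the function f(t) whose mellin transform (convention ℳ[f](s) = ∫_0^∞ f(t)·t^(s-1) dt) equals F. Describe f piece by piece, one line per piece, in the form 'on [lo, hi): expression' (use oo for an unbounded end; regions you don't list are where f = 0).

reversing the common scale on t: t**(3/4) on [0, 1/4); sqrt(t)*log(sqrt(t)) on [1/4, 1); exp(-sqrt(t)/2) on [1, ∞)
undo the power substitution: t**(3/2) on [0, 1/2); t*log(t) on [1/2, 1); exp(-t/2) on [1, ∞)
split f at 1/8, 1/2: ℳ[f](s) collects 3 kernel integrals
for t in [0, 1/8): the term is ∫ 2**(3/4)*t**(3/4)·t^(s-1)
the [1/8, 1/2) slice contributes ∫ sqrt(2)*sqrt(t)*log(sqrt(2)*sqrt(t))·t^(s-1) dt
segment 1/2 to ∞ holds exp(-sqrt(2)*sqrt(t)/2); add its integral

on [0, 1/8): 2**(3/4)*t**(3/4)
on [1/8, 1/2): sqrt(2)*sqrt(t)*log(sqrt(2)*sqrt(t))
on [1/2, oo): exp(-sqrt(2)*sqrt(t)/2)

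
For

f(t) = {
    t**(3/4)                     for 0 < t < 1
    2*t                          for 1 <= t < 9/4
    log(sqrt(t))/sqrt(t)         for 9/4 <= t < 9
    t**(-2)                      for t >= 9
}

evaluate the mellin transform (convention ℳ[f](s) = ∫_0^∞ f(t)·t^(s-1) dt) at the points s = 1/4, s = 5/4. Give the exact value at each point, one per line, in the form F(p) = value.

invert the power substitution to get t**(3/2) on [0, 1); 2*t**2 on [1, 3/2); log(t)/t on [3/2, 3); …
decompose at 1, 9/4, 9; ℳ[f](s) sums the 4 pieces' integrals
piece [0, 1): integrate t**(3/4) against the kernel
∫ 2*t·t^(s-1) over [1, 9/4)
the [9/4, 9) slice contributes ∫ log(sqrt(t))/sqrt(t)·t^(s-1) dt
on [9, ∞) integrate f = t**(-2) against the kernel

F(1/4) = -1508*sqrt(3)/567 - 4*sqrt(3)*log(3)/3 - 4*sqrt(6)*log(2)/3 - 3/5 + 4*sqrt(6)*log(3)/3 + 67*sqrt(6)/15
F(5/4) = -68*sqrt(3)/27 - 7/18 + log(2**(sqrt(6))*3**(-sqrt(6) + 4*sqrt(3))) + 35*sqrt(6)/12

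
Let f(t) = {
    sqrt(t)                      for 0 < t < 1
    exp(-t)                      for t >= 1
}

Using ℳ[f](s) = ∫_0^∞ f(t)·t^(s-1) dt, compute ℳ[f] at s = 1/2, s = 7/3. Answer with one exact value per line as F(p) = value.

F(1/2) = sqrt(pi)*erfc(1) + 1
F(7/3) = 6/17 + uppergamma(7/3, 1)

the 2 pieces separated at 1 each add one integral
between 0 and 1 the integrand is sqrt(t)·t^(s-1)
piece [1, ∞): integrate exp(-t) against the kernel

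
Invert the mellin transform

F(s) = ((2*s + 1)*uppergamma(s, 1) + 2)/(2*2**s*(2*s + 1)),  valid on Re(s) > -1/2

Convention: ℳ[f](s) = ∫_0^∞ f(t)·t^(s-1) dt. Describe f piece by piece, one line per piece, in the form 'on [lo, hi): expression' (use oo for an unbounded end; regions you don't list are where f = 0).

reversing the shared t-power: sqrt(2)/(2*sqrt(t)) on [0, 1/2); exp(-2*t)/(2*t) on [1/2, ∞)
reversing the common scale on t: 1/sqrt(t) on [0, 1); exp(-t)/t on [1, ∞)
strip the shared t-power: sqrt(t) on [0, 1); exp(-t) on [1, ∞)
split f at 1/2: ℳ[f](s) collects 2 kernel integrals
∫ sqrt(2)*sqrt(t)/2·t^(s-1) over [0, 1/2)
∫ exp(-2*t)/2·t^(s-1) over [1/2, ∞)

on [0, 1/2): sqrt(2)*sqrt(t)/2
on [1/2, oo): exp(-2*t)/2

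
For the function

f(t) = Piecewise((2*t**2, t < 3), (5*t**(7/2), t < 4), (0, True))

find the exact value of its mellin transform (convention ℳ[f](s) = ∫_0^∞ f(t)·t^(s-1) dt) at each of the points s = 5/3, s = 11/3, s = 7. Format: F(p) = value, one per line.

split f at 3: ℳ[f](s) collects 2 kernel integrals
on [0, 3) integrate f = 2*t**2 against the kernel
over [3, 4), the kernel integral of 5*t**(7/2) enters the sum

F(5/3) = -7290*3**(1/6)/31 + 162*3**(2/3)/11 + 30720*2**(1/3)/31
F(11/3) = -65610*3**(1/6)/43 + 1458*3**(2/3)/17 + 491520*2**(1/3)/43
F(7) = 21063374/21 - 196830*sqrt(3)/7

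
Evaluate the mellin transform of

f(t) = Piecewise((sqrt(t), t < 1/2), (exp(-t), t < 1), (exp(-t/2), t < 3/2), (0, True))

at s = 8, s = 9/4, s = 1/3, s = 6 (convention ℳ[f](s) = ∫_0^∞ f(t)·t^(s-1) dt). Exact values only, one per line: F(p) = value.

breakpoints 1/2, 1: one integral from each of the 3 segments
on [0, 1/2): add ∫ sqrt(t)·t^(s-1) dt
[1/2, 1) adds the kernel integral of exp(-t)
the [1, 3/2) slice contributes ∫ exp(-t/2)·t^(s-1) dt

F(8) = -174811815*exp(-3/4)/64 - 13700*exp(-1) + sqrt(2)/4352 + 273351111*exp(-1/2)/128
F(9/4) = -4*2**(1/4)*uppergamma(9/4, 3/4) - uppergamma(9/4, 1) + 2**(1/4)/22 + uppergamma(9/4, 1/2) + 4*2**(1/4)*uppergamma(9/4, 1/2)
F(1/3) = -2**(1/3)*uppergamma(1/3, 3/4) - uppergamma(1/3, 1) + uppergamma(1/3, 1/2) + 3*2**(1/6)/5 + 2**(1/3)*uppergamma(1/3, 1/2)
F(6) = -260103*exp(-3/4)/16 - 326*exp(-1) + sqrt(2)/832 + 411515*exp(-1/2)/32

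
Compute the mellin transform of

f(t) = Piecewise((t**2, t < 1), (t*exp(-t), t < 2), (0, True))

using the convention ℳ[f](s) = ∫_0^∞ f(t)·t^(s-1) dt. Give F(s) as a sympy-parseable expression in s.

peel off the shared t-power: t**(3/2) on [0, 1); sqrt(t)*exp(-t) on [1, 2)
back out the shared t-power: t on [0, 1); exp(-t) on [1, 2)
decompose at 1; ℳ[f](s) sums the 2 pieces' integrals
on [0, 1): add ∫ t**2·t^(s-1) dt
segment 1 to 2 holds t*exp(-t); add its integral

((s + 2)*uppergamma(s + 1, 1) - (s + 2)*uppergamma(s + 1, 2) + 1)/(s + 2)
  Re(s) > -2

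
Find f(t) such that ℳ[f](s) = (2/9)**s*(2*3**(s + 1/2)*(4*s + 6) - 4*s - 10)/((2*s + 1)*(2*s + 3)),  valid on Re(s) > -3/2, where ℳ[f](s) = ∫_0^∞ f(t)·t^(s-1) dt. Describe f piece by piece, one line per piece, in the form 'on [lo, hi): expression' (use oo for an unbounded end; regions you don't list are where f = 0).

peel off the common scale on t: 3*sqrt(6)*t**(3/2)/4 on [0, 2/3); sqrt(6)*sqrt(t) on [2/3, 2)
back out the common scale on t: t**(3/2) on [0, 1); 2*sqrt(t) on [1, 3)
summing 2 kernel integrals split by 2/9 yields ℳ[f](s)
between 0 and 2/9 the integrand is 27*sqrt(2)*t**(3/2)/4·t^(s-1)
on [2/9, 2/3) integrate f = 3*sqrt(2)*sqrt(t) against the kernel

on [0, 2/9): 27*sqrt(2)*t**(3/2)/4
on [2/9, 2/3): 3*sqrt(2)*sqrt(t)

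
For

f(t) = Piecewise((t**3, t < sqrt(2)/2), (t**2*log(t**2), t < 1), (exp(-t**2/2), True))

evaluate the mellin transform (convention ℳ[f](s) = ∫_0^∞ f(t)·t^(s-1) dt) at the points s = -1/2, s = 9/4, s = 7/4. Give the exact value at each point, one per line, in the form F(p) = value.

the power substitution comes off first: t**(3/2) on [0, 1/2); t*log(t) on [1/2, 1); exp(-t/2) on [1, ∞)
summing 3 kernel integrals split by sqrt(2)/2, 1 yields ℳ[f](s)
the [0, sqrt(2)/2) slice contributes ∫ t**3·t^(s-1) dt
segment [sqrt(2)/2, 1) carries t**2*log(t**2); integrate it
between 1 and ∞ the integrand is exp(-t**2/2)·t^(s-1)

F(-1/2) = 2**(1/4)*(-80*2**(3/4) + 18*sqrt(2) + 45*sqrt(2)*uppergamma(-1/4, 1/2) + 60*log(2) + 80)/180
F(9/4) = 2**(7/8)*(-1344*2**(1/8) + 336 + 289*sqrt(2) + 714*log(2) + 12138*2**(1/4)*uppergamma(9/8, 1/2))/24276
F(7/4) = 2**(1/8)*(-608*2**(7/8) + 304 + 225*sqrt(2) + 570*log(2) + 4275*2**(3/4)*uppergamma(7/8, 1/2))/8550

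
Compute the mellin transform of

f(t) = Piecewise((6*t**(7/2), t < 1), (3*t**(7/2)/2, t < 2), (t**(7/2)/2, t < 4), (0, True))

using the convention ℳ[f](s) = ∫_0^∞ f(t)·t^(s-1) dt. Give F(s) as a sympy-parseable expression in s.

summing 3 kernel integrals split by 1, 2 yields ℳ[f](s)
over [0, 1), the kernel integral of 6*t**(7/2) enters the sum
segment 1 to 2 holds 3*t**(7/2)/2; add its integral
for t in [2, 4): the term is ∫ t**(7/2)/2·t^(s-1)

(2**(s + 9/2) + 2**(2*s + 7) + 9)/(2*s + 7)
  Re(s) > -7/2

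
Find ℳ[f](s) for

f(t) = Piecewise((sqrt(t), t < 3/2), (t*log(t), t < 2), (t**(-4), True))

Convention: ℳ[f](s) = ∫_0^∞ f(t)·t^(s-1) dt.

split f at 3/2, 2: ℳ[f](s) collects 3 kernel integrals
the [0, 3/2) slice contributes ∫ sqrt(t)·t^(s-1) dt
the [3/2, 2) slice contributes ∫ t*log(t)·t^(s-1) dt
on [2, ∞): add ∫ t**(-4)·t^(s-1) dt

(-32*2**(2*s)*(s - 4)*(2*s + 1) + 3**s*s*(s - 4)*(2*s + 1)*(-24*log(3) + 24*log(2)) + 3**s*(s - 4)*(2*s + 1)*(-24*log(3) + 24*log(2)) + 24*3**s*(s - 4)*(2*s + 1) + 16*3**s*sqrt(6)*(s - 4)*(s**2 + 2*s + 1) + 32*4**s*s*(s - 4)*(2*s + 1)*log(2) + 32*4**s*(s - 4)*(2*s + 1)*log(2) - 4**s*(2*s + 1)*(s**2 + 2*s + 1))/(16*2**s*(s - 4)*(2*s + 1)*(s**2 + 2*s + 1))
  -1/2 < Re(s) < 4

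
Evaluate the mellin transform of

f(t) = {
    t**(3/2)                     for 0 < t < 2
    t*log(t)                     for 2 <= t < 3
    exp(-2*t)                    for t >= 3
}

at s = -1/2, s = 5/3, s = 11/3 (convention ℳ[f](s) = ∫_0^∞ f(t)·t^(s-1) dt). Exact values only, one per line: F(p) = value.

cuts at 2, 3: linearity sums the 3 kernel integrals
over [0, 2), the kernel integral of t**(3/2) enters the sum
over [2, 3), the kernel integral of t*log(t) enters the sum
∫ over [3, ∞) of exp(-2*t)·t^(s-1) joins the sum

F(-1/2) = -4*sqrt(3) - 2*sqrt(2)*sqrt(pi)*erfc(sqrt(6)) + 2*sqrt(3)*exp(-6)/3 + sqrt(6)*log(3**(3*sqrt(2))/2**(2*sqrt(3)))/3 + 2 + 4*sqrt(2)
F(5/3) = -81*3**(2/3)/64 - 3*2**(2/3)*log(2)/2 + 2**(1/3)*uppergamma(5/3, 6)/4 + 9*2**(2/3)/16 + 48*2**(1/6)/19 + 27*3**(2/3)*log(3)/8
F(11/3) = -729*3**(2/3)/196 - 24*2**(2/3)*log(2)/7 + 2**(1/3)*uppergamma(11/3, 6)/16 + 36*2**(2/3)/49 + 192*2**(1/6)/31 + 243*3**(2/3)*log(3)/14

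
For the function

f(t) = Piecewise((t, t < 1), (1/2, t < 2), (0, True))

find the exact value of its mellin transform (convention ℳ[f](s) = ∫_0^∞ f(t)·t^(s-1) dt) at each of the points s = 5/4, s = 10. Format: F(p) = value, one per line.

the 2 pieces separated at 1 each add one integral
∫ over [0, 1) of t·t^(s-1) joins the sum
[1, 2) adds the kernel integral of 1/2

F(5/4) = 2/45 + 4*2**(1/4)/5
F(10) = 11273/220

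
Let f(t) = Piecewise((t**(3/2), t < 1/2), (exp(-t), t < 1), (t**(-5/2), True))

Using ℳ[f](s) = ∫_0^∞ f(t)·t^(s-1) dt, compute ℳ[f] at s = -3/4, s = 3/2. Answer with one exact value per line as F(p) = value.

F(-3/4) = -uppergamma(-3/4, 1) + 4/13 + uppergamma(-3/4, 1/2) + 2*2**(1/4)/3
F(3/2) = -exp(-1) - sqrt(pi)*erfc(1)/2 + sqrt(pi)*erfc(sqrt(2)/2)/2 + sqrt(2)*exp(-1/2)/2 + 25/24

along the cuts 1/2, 1, ℳ[f](s) splits into 3 integrals
for t in [0, 1/2): the term is ∫ t**(3/2)·t^(s-1)
segment [1/2, 1) carries exp(-t); integrate it
segment [1, ∞) carries t**(-5/2); integrate it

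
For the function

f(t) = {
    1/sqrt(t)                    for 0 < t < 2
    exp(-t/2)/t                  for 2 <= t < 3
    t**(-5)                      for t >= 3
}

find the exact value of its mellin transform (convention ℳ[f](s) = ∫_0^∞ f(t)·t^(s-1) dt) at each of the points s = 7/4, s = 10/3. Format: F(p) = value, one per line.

undo the shared t-power: sqrt(t) on [0, 2); exp(-t/2) on [2, 3); t**(-4) on [3, ∞)
f breaks at 2, 3 into 3 integrals to sum
segment [0, 2) carries 1/sqrt(t); integrate it
piece [2, 3): integrate exp(-t/2)/t against the kernel
[3, ∞) adds the kernel integral of t**(-5)

F(7/4) = -2**(3/4)*uppergamma(3/4, 3/2) + 4*3**(3/4)/1053 + 2**(3/4)*uppergamma(3/4, 1) + 8*2**(1/4)/5
F(10/3) = -4*2**(1/3)*uppergamma(7/3, 3/2) + 3**(1/3)/15 + 24*2**(5/6)/17 + 4*2**(1/3)*uppergamma(7/3, 1)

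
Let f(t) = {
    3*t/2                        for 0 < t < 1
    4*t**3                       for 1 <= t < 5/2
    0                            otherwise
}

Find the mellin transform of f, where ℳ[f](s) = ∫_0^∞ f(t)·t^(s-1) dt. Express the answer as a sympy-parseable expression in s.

integrate the 2 segments split at 1, then add the results
on [0, 1) integrate f = 3*t/2 against the kernel
over [1, 5/2), the kernel integral of 4*t**3 enters the sum

(-5*s + 1 + 5**(s + 3)*(s + 1)/2**s)/(2*(s + 1)*(s + 3))
  Re(s) > -1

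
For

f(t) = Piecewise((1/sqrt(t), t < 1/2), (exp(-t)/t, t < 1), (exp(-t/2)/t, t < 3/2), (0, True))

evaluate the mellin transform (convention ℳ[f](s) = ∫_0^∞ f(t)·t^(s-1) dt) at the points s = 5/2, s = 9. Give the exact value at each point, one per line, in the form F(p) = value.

F(5/2) = -sqrt(6)*exp(-3/4) - sqrt(2)*sqrt(pi)*erfc(sqrt(3)/2) - exp(-1) - sqrt(pi)*erfc(1)/2 + 1/8 + sqrt(pi)*erfc(sqrt(2)/2)/2 + sqrt(2)*exp(-1/2)/2 + sqrt(2)*sqrt(pi)*erfc(sqrt(2)/2) + 2*exp(-1/2)
F(9) = -174811815*exp(-3/4)/64 - 13700*exp(-1) + sqrt(2)/4352 + 273351111*exp(-1/2)/128

reversing the shared t-power: sqrt(t) on [0, 1/2); exp(-t) on [1/2, 1); exp(-t/2) on [1, 3/2)
summing 3 kernel integrals split by 1/2, 1 yields ℳ[f](s)
between 0 and 1/2 the integrand is 1/sqrt(t)·t^(s-1)
between 1/2 and 1 the integrand is exp(-t)/t·t^(s-1)
between 1 and 3/2 the integrand is exp(-t/2)/t·t^(s-1)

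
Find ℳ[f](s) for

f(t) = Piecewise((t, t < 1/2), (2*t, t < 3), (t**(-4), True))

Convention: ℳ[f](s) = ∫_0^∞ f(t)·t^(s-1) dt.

treat the 3 regions marked off by 1/2, 3 separately and sum
between 0 and 1/2 the integrand is t·t^(s-1)
piece [1/2, 3): integrate 2*t against the kernel
the [3, ∞) slice contributes ∫ t**(-4)·t^(s-1) dt

(970*6**s*s - 3890*6**s - 81*s + 324)/(162*2**s*(s**2 - 3*s - 4))
  -1 < Re(s) < 4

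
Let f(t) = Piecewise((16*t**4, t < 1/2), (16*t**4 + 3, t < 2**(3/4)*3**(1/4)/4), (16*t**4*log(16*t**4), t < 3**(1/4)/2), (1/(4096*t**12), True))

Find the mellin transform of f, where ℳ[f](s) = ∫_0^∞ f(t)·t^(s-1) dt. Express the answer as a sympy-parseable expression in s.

(-81*2**(s/4)*s*(s/4 - 3)*(s**2/16 + s/2 + 1)/2 - 162*2**(s/4)*(s/4 - 3)*(s**2/16 + s/2 + 1) - 81*3**(s/4)*s**2*(s/4 - 3)*(s/4 + 1)*log(3)/16 + 81*3**(s/4)*s**2*(s/4 - 3)*(s/4 + 1)*log(2)/16 - 81*3**(s/4)*s*(s/4 - 3)*(s/4 + 1)*log(3)/4 + 81*3**(s/4)*s*(s/4 - 3)*(s/4 + 1)*log(2)/4 + 81*3**(s/4)*s*(s/4 - 3)*(s/4 + 1)/4 + 243*3**(s/4)*s*(s/4 - 3)*(s**2/16 + s/2 + 1)/4 + 162*3**(s/4)*(s/4 - 3)*(s**2/16 + s/2 + 1) + 81*6**(s/4)*s**2*(s/4 - 3)*(s/4 + 1)*log(3)/8 - 81*6**(s/4)*s*(s/4 - 3)*(s/4 + 1)/2 + 81*6**(s/4)*s*(s/4 - 3)*(s/4 + 1)*log(3)/2 - 6**(s/4)*s*(s/4 + 1)*(s**2/16 + s/2 + 1)/2)/(54*2**(5*s/4)*s*(s/4 - 3)*(s/4 + 1)*(s**2/16 + s/2 + 1))
  -4 < Re(s) < 12

reversing the common scale on t: t**4 on [0, 1); t**4 + 3 on [1, 2**(3/4)*3**(1/4)/2); t**4*log(t**4) on [2**(3/4)*3**(1/4)/2, 3**(1/4)); …
the power substitution comes off first: t**2 on [0, 1); t**2 + 3 on [1, sqrt(6)/2); t**2*log(t**2) on [sqrt(6)/2, sqrt(3)); …
strip the power substitution: t on [0, 1); t + 3 on [1, 3/2); t*log(t) on [3/2, 3); …
treat the 4 regions marked off by 1/2, 2**(3/4)*3**(1/4)/4, 3**(1/4)/2 separately and sum
between 0 and 1/2 the integrand is 16*t**4·t^(s-1)
on [1/2, 2**(3/4)*3**(1/4)/4): add ∫ (16*t**4 + 3)·t^(s-1) dt
on [2**(3/4)*3**(1/4)/4, 3**(1/4)/2): add ∫ 16*t**4*log(16*t**4)·t^(s-1) dt
segment [3**(1/4)/2, ∞) carries 1/(4096*t**12); integrate it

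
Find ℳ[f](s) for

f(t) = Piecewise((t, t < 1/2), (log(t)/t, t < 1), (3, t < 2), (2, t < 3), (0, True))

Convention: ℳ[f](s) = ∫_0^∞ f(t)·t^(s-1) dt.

(2*2**(2*s)*(s + 1)*(s**2 - 2*s + 1) - 2*2**s*s*(s + 1) - 6*2**s*(s + 1)*(s**2 - 2*s + 1) + 4*6**s*(s + 1)*(s**2 - 2*s + 1) + 4*s**2*(s + 1)*log(2) - 4*s*(s + 1)*log(2) + 4*s*(s + 1) + s*(s**2 - 2*s + 1))/(2*2**s*s*(s + 1)*(s**2 - 2*s + 1))
  Re(s) > -1

summing 4 kernel integrals split by 1/2, 1, 2 yields ℳ[f](s)
∫ t·t^(s-1) over [0, 1/2)
on [1/2, 1) integrate f = log(t)/t against the kernel
on [1, 2): add ∫ 3·t^(s-1) dt
on [2, 3) integrate f = 2 against the kernel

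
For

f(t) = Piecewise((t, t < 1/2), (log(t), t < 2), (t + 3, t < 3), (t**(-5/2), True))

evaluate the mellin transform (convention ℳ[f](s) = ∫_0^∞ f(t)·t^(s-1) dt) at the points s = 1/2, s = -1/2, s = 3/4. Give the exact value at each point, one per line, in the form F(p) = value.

the 4 pieces separated at 1/2, 2, 3 each add one integral
piece [0, 1/2): integrate t against the kernel
on [1/2, 2): add ∫ log(t)·t^(s-1) dt
∫ (t + 3)·t^(s-1) over [2, 3)
between 3 and ∞ the integrand is t**(-5/2)·t^(s-1)

F(1/2) = sqrt(2)*(-330 + sqrt(2) + 108*log(2) + 144*sqrt(6))/36
F(-1/2) = sqrt(2)*(-486*log(2) + sqrt(2) + 648)/162
F(3/4) = 2**(1/4)*(-436*sqrt(2) + 2*2**(3/4)*3**(1/4) + 65 + log(2**(42 + 84*sqrt(2))) + 180*6**(3/4))/63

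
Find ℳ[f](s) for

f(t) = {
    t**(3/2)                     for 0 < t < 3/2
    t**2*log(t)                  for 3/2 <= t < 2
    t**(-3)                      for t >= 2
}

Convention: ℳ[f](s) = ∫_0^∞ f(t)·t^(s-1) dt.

back out the shared t-power: sqrt(t) on [0, 3/2); t*log(t) on [3/2, 2); t**(-4) on [2, ∞)
summing 3 kernel integrals split by 3/2, 2 yields ℳ[f](s)
segment 0 to 3/2 holds t**(3/2); add its integral
[3/2, 2) adds the kernel integral of t**2*log(t)
∫ over [2, ∞) of t**(-3)·t^(s-1) joins the sum

(-32*2**(2*s)*(s - 3)*(2*s + 3) + 3**s*(s - 3)*(s + 1)*(2*s + 3)*(-18*log(3) + 18*log(2)) + 3**s*(s - 3)*(2*s + 3)*(-18*log(3) + 18*log(2)) + 18*3**s*(s - 3)*(2*s + 3) + 12*3**s*sqrt(6)*(s - 3)*(2*s + (s + 1)**2 + 3) + 32*4**s*(s - 3)*(s + 1)*(2*s + 3)*log(2) + 32*4**s*(s - 3)*(2*s + 3)*log(2) - 4**s*(2*s + 3)*(2*s + (s + 1)**2 + 3))/(8*2**s*(s - 3)*(2*s + 3)*(2*s + (s + 1)**2 + 3))
  -3/2 < Re(s) < 3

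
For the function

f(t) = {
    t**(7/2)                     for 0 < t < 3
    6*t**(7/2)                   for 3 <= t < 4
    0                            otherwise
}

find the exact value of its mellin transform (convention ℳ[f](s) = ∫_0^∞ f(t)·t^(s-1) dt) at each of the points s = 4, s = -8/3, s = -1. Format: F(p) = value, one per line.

summing 2 kernel integrals split by 3 yields ℳ[f](s)
segment 0 to 3 holds t**(7/2); add its integral
∫ over [3, 4) of 6*t**(7/2)·t^(s-1) joins the sum

F(4) = 131072/5 - 1458*sqrt(3)
F(-8/3) = -6*3**(5/6) + 72*2**(2/3)/5
F(-1) = 384/5 - 18*sqrt(3)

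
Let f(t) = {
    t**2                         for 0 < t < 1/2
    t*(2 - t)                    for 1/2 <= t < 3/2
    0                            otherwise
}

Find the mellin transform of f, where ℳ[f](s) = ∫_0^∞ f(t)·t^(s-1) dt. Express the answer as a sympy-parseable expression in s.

reversing the shared t-power: t on [0, 1/2); 2 - t on [1/2, 3/2)
breakpoints 1/2: one integral from each of the 2 segments
∫ over [0, 1/2) of t**2·t^(s-1) joins the sum
piece [1/2, 3/2): integrate t*(2 - t) against the kernel

(3*3**s*(s + 1) + 12*3**s - 2*s - 6)/(4*2**s*(s + 1)*(s + 2))
  Re(s) > -2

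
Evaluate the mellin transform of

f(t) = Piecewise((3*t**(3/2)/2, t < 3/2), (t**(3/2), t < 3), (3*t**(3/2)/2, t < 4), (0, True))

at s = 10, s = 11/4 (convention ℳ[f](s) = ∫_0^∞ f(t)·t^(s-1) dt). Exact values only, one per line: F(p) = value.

F(10) = -177147*sqrt(3)/23 + 177147*sqrt(6)/94208 + 25165824/23
F(11/4) = -162*3**(1/4)/17 + 81*2**(3/4)*3**(1/4)/272 + 1536*sqrt(2)/17

summing 3 kernel integrals split by 3/2, 3 yields ℳ[f](s)
for t in [0, 3/2): the term is ∫ 3*t**(3/2)/2·t^(s-1)
for t in [3/2, 3): the term is ∫ t**(3/2)·t^(s-1)
the [3, 4) slice contributes ∫ 3*t**(3/2)/2·t^(s-1) dt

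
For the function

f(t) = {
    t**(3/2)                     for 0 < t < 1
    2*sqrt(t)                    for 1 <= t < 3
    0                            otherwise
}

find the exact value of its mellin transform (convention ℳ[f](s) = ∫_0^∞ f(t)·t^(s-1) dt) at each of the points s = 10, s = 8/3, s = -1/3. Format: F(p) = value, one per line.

split f at 1: ℳ[f](s) collects 2 kernel integrals
segment [0, 1) carries t**(3/2); integrate it
over [1, 3), the kernel integral of 2*sqrt(t) enters the sum

F(10) = -50/483 + 78732*sqrt(3)/7
F(8/3) = -186/475 + 324*3**(1/6)/19
F(-1/3) = -78/7 + 12*3**(1/6)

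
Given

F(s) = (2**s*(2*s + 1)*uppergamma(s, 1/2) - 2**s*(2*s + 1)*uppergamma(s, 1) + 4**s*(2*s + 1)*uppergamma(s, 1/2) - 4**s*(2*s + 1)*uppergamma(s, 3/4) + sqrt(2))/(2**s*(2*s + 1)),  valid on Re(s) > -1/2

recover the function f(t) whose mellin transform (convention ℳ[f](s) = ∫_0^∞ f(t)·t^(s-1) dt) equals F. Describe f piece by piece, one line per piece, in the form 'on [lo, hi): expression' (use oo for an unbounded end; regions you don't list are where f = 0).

the 3 pieces separated at 1/2, 1 each add one integral
∫ over [0, 1/2) of sqrt(t)·t^(s-1) joins the sum
over [1/2, 1), the kernel integral of exp(-t) enters the sum
[1, 3/2) adds the kernel integral of exp(-t/2)

on [0, 1/2): sqrt(t)
on [1/2, 1): exp(-t)
on [1, 3/2): exp(-t/2)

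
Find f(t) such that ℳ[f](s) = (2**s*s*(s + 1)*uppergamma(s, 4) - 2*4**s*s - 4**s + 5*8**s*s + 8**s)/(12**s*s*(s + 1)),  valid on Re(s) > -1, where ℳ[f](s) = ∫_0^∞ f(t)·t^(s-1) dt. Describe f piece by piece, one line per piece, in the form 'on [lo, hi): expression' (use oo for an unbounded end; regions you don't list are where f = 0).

strip the common scale on t: t on [0, 1); 2*t + 1 on [1, 2); exp(-2*t) on [2, ∞)
slice at 1/3, 2/3, transform all 3 pieces, and sum them
over [0, 1/3), the kernel integral of 3*t enters the sum
on [1/3, 2/3) integrate f = (6*t + 1) against the kernel
over [2/3, ∞), the kernel integral of exp(-6*t) enters the sum

on [0, 1/3): 3*t
on [1/3, 2/3): 6*t + 1
on [2/3, oo): exp(-6*t)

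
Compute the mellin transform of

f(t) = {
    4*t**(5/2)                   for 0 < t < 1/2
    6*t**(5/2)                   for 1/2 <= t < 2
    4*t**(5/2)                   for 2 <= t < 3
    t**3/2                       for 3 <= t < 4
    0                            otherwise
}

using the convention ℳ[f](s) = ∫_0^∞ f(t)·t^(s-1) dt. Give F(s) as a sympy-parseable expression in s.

split f at 1/2, 2, 3: ℳ[f](s) collects 4 kernel integrals
over [0, 1/2), the kernel integral of 4*t**(5/2) enters the sum
piece [1/2, 2): integrate 6*t**(5/2) against the kernel
on [2, 3): add ∫ 4*t**(5/2)·t^(s-1) dt
for t in [3, 4): the term is ∫ t**3/2·t^(s-1)

(64*2**(2*s)*(2*s + 5) - 2**(1/2 - s)*(s + 3) + 32*2**(s + 1/2)*(s + 3) - 27*3**s*(2*s + 5) + 144*3**(s + 1/2)*(s + 3))/(2*(s + 3)*(2*s + 5))
  Re(s) > -5/2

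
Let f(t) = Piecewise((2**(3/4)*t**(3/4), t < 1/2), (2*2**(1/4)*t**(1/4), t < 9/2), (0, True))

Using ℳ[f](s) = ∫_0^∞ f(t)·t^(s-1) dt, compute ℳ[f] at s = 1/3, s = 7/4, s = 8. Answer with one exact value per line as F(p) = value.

F(1/3) = 6*2**(2/3)*(-19 + 78*3**(1/6))/91
F(7/4) = 201*2**(1/4)/10
F(8) = -37/73920 + 14348907*sqrt(3)/352

invert the common scale on t to get 2*sqrt(2)*t**(3/4) on [0, 1/4); 2*sqrt(2)*t**(1/4) on [1/4, 9/4)
reversing the power substitution: 2*sqrt(2)*t**(3/2) on [0, 1/2); 2*sqrt(2)*sqrt(t) on [1/2, 3/2)
strip the common scale on t: t**(3/2) on [0, 1); 2*sqrt(t) on [1, 3)
decompose at 1/2; ℳ[f](s) sums the 2 pieces' integrals
segment [0, 1/2) carries 2**(3/4)*t**(3/4); integrate it
on [1/2, 9/2) integrate f = 2*2**(1/4)*t**(1/4) against the kernel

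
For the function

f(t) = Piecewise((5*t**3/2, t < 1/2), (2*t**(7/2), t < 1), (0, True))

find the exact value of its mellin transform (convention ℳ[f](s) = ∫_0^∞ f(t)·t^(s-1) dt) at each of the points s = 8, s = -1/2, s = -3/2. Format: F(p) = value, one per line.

F(8) = 180339/1036288 - sqrt(2)/23552
F(-1/2) = sqrt(2)/8 + 7/12
F(-3/2) = 5*sqrt(2)/12 + 3/4

along the cuts 1/2, ℳ[f](s) splits into 2 integrals
segment [0, 1/2) carries 5*t**3/2; integrate it
segment 1/2 to 1 holds 2*t**(7/2); add its integral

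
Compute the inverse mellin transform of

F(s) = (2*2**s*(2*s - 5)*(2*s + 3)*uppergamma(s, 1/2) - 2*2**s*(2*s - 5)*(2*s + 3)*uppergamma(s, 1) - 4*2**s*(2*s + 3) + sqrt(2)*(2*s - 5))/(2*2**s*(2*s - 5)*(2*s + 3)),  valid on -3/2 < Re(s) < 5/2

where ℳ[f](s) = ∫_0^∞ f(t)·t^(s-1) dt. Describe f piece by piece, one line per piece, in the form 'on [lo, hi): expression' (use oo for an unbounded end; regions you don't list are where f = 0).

split f at 1/2, 1: ℳ[f](s) collects 3 kernel integrals
on [0, 1/2) integrate f = t**(3/2) against the kernel
on [1/2, 1): add ∫ exp(-t)·t^(s-1) dt
∫ t**(-5/2)·t^(s-1) over [1, ∞)

on [0, 1/2): t**(3/2)
on [1/2, 1): exp(-t)
on [1, oo): t**(-5/2)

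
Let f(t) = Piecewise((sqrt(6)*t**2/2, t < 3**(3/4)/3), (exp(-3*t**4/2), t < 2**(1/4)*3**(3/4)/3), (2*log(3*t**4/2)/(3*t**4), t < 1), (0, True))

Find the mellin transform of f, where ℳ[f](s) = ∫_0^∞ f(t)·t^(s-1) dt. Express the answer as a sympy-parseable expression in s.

invert the power substitution to get sqrt(6)*t/2 on [0, sqrt(3)/3); exp(-3*t**2/2) on [sqrt(3)/3, sqrt(6)/3); 2*log(3*t**2/2)/(3*t**2) on [sqrt(6)/3, 1)
remove the power substitution first: sqrt(6)*sqrt(t)/2 on [0, 1/3); exp(-3*t/2) on [1/3, 2/3); 2*log(3*t/2)/(3*t) on [2/3, 1)
the common scale on t comes off first: sqrt(t) on [0, 1/2); exp(-t) on [1/2, 1); log(t)/t on [1, 3/2)
split f at 3**(3/4)/3, 2**(1/4)*3**(3/4)/3: ℳ[f](s) collects 3 kernel integrals
segment 0 to 3**(3/4)/3 holds sqrt(6)*t**2/2; add its integral
the [3**(3/4)/3, 2**(1/4)*3**(3/4)/3) slice contributes ∫ exp(-3*t**4/2)·t^(s-1) dt
segment 2**(1/4)*3**(3/4)/3 to 1 holds 2*log(3*t**4/2)/(3*t**4); add its integral

(3**(3/4)/3)**s*(3*2**(s/4)*(s + 2)*(s**2 - 8*s + 16)*uppergamma(s/4, 1/2) - 3*2**(s/4)*(s + 2)*(s**2 - 8*s + 16)*uppergamma(s/4, 1) + 48*2**(s/4)*(s + 2) + 3**(s/4)*s*(s + 2)*(-8*log(2) + 8*log(3)) - 32*3**(s/4)*(s + 2) + 3**(s/4)*(s + 2)*(-32*log(3) + 32*log(2)) + 6*sqrt(2)*(s**2 - 8*s + 16))/(12*(s + 2)*(s**2 - 8*s + 16))
  Re(s) > -2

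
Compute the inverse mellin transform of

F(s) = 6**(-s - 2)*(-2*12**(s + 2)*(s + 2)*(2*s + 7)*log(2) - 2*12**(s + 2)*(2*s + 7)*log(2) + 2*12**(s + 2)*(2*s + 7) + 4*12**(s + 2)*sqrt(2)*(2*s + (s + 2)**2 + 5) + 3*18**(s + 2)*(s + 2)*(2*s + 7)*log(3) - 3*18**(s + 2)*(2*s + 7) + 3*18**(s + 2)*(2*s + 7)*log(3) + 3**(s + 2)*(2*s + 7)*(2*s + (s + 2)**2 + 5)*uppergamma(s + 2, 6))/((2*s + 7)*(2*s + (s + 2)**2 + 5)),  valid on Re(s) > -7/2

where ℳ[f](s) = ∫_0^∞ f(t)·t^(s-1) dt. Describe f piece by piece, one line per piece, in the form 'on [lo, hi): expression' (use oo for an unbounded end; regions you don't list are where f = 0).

strip the shared t-power: t**(3/2) on [0, 2); t*log(t) on [2, 3); exp(-2*t) on [3, ∞)
slice at 2, 3, transform all 3 pieces, and sum them
over [0, 2), the kernel integral of t**(7/2) enters the sum
[2, 3) adds the kernel integral of t**3*log(t)
∫ t**2*exp(-2*t)·t^(s-1) over [3, ∞)

on [0, 2): t**(7/2)
on [2, 3): t**3*log(t)
on [3, oo): t**2*exp(-2*t)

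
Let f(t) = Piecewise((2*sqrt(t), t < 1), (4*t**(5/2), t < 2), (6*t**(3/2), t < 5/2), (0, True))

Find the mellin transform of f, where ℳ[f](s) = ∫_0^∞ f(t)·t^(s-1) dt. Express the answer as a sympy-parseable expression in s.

along the cuts 1, 2, ℳ[f](s) splits into 3 integrals
the [0, 1) slice contributes ∫ 2*sqrt(t)·t^(s-1) dt
on [1, 2): add ∫ 4*t**(5/2)·t^(s-1) dt
between 2 and 5/2 the integrand is 6*t**(3/2)·t^(s-1)

4*(-3*2**(s + 3/2)*(2*s + 1)*(2*s + 5) + 2*2**(s + 5/2)*(2*s + 1)*(2*s + 3) + 3*(5/2)**(s + 3/2)*(2*s + 1)*(2*s + 5) - 2*(2*s + 1)*(2*s + 3) + (2*s + 3)*(2*s + 5))/((2*s + 1)*(2*s + 3)*(2*s + 5))
  Re(s) > -1/2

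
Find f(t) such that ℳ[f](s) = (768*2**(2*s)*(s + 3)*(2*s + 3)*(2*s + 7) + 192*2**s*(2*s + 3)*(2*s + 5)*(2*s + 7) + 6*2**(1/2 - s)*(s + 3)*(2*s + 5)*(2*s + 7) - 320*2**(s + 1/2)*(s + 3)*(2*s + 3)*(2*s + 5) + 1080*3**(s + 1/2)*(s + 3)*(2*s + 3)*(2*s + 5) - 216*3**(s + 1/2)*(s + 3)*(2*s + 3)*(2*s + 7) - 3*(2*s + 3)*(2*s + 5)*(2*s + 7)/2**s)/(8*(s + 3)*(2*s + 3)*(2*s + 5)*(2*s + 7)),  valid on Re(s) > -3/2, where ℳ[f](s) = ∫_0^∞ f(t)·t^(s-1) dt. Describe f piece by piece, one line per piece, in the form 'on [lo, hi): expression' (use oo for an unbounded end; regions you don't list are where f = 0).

on [0, 1/2): 3*t**(3/2)/2
on [1/2, 2): 3*t**3
on [2, 3): 5*t**(7/2)/2
on [3, 4): 3*t**(5/2)/2

treat the 4 regions marked off by 1/2, 2, 3 separately and sum
on [0, 1/2): add ∫ 3*t**(3/2)/2·t^(s-1) dt
on [1/2, 2): add ∫ 3*t**3·t^(s-1) dt
segment 2 to 3 holds 5*t**(7/2)/2; add its integral
over [3, 4), the kernel integral of 3*t**(5/2)/2 enters the sum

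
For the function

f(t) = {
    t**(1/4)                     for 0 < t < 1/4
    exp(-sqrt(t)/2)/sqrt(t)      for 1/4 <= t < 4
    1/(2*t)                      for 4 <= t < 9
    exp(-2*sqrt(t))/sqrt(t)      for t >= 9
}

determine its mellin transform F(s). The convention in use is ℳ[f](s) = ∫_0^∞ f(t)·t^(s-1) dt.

the power substitution comes off first: sqrt(t) on [0, 1/2); exp(-t/2)/t on [1/2, 2); 1/(2*t**2) on [2, 3); …
remove the shared t-power first: t**(3/2) on [0, 1/2); exp(-t/2) on [1/2, 2); 1/(2*t) on [2, 3); …
linearity at 1/4, 4, 9 turns ℳ[f](s) into 4 summed integrals
piece [0, 1/4): integrate t**(1/4) against the kernel
the [1/4, 4) slice contributes ∫ exp(-sqrt(t)/2)/sqrt(t)·t^(s-1) dt
piece [4, 9): integrate 1/(2*t) against the kernel
the [9, ∞) slice contributes ∫ exp(-2*sqrt(t))/sqrt(t)·t^(s-1) dt

(-72*16**s*6**(2*s)*(s - 1)*(4*s + 1)*uppergamma(2*s - 1, 1) - 9*2**(4*s)*6**(2*s)*(4*s + 1) + 72*24**(2*s)*(s - 1)*(4*s + 1)*uppergamma(2*s - 1, 1/4) + 288*36**s*(s - 1)*(4*s + 1)*uppergamma(2*s - 1, 6) + 144*sqrt(2)*36**s*(s - 1) + 4*6**(4*s)*(4*s + 1))/(72*12**(2*s)*(s - 1)*(4*s + 1))
  Re(s) > -1/4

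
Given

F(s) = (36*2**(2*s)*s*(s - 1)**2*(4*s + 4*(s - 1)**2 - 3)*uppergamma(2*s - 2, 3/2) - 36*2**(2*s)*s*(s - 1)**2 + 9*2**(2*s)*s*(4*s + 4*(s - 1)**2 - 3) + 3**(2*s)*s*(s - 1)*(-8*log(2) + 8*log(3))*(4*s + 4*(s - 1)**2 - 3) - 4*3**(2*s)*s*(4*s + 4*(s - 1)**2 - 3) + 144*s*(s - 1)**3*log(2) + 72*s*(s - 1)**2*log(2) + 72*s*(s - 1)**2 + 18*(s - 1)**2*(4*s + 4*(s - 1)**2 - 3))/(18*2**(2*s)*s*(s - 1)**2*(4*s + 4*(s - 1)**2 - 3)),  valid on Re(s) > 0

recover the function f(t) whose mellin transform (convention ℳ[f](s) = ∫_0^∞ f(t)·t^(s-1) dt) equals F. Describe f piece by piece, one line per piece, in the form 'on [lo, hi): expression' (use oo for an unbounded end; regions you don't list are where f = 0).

on [0, 1/4): 1
on [1/4, 1): log(sqrt(t))/sqrt(t)
on [1, 9/4): log(sqrt(t))/t
on [9/4, oo): exp(-sqrt(t))/t

the shared t-power comes off first: t on [0, 1/4); sqrt(t)*log(sqrt(t)) on [1/4, 1); log(sqrt(t)) on [1, 9/4); …
back out the power substitution: t**2 on [0, 1/2); t*log(t) on [1/2, 1); log(t) on [1, 3/2); …
slice at 1/4, 1, 9/4, transform all 4 pieces, and sum them
segment 0 to 1/4 holds 1; add its integral
on [1/4, 1): add ∫ log(sqrt(t))/sqrt(t)·t^(s-1) dt
segment 1 to 9/4 holds log(sqrt(t))/t; add its integral
∫ over [9/4, ∞) of exp(-sqrt(t))/t·t^(s-1) joins the sum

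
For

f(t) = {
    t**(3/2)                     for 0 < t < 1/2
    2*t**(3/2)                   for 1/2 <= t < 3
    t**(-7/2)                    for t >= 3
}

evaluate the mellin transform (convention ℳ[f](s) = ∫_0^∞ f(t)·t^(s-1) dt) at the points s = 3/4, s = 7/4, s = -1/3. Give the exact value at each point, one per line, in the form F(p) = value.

invert the shared t-power to get t on [0, 1/2); 2*t on [1/2, 3); t**(-4) on [3, ∞)
along the cuts 1/2, 3, ℳ[f](s) splits into 3 integrals
over [0, 1/2), the kernel integral of t**(3/2) enters the sum
segment [1/2, 3) carries 2*t**(3/2); integrate it
piece [3, ∞): integrate t**(-7/2) against the kernel

F(3/4) = 2**(3/4)*(-33 + 2380*6**(1/4))/594
F(7/4) = 2**(3/4)*(-63 + 27320*6**(1/4))/3276
F(-1/3) = 2**(5/6)*(-1863 + 22370*6**(1/6))/8694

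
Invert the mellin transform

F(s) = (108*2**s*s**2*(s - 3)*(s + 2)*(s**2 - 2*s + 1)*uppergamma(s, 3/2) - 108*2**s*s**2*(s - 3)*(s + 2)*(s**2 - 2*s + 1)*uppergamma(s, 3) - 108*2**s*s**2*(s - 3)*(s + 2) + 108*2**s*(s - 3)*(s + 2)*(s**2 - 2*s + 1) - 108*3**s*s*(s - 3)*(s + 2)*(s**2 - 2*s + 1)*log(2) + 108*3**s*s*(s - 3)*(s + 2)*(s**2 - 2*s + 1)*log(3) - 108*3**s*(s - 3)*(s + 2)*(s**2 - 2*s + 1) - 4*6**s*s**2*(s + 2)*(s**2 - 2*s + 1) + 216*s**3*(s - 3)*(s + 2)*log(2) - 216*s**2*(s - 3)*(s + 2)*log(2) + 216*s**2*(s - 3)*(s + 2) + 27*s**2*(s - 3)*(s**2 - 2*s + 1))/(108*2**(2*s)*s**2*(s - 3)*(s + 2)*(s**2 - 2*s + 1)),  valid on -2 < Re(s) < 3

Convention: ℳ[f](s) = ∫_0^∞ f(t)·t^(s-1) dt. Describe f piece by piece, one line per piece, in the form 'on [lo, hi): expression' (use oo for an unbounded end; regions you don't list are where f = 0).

on [0, 1/4): 4*t**2
on [1/4, 1/2): log(2*t)/(2*t)
on [1/2, 3/4): log(2*t)
on [3/4, 3/2): exp(-2*t)
on [3/2, oo): 1/(8*t**3)

peel off the common scale on t: t**2 on [0, 1/2); log(t)/t on [1/2, 1); log(t) on [1, 3/2); …
the 5 pieces separated at 1/4, 1/2, 3/4, 3/2 each add one integral
between 0 and 1/4 the integrand is 4*t**2·t^(s-1)
for t in [1/4, 1/2): the term is ∫ log(2*t)/(2*t)·t^(s-1)
piece [1/2, 3/4): integrate log(2*t) against the kernel
on [3/4, 3/2): add ∫ exp(-2*t)·t^(s-1) dt
∫ over [3/2, ∞) of 1/(8*t**3)·t^(s-1) joins the sum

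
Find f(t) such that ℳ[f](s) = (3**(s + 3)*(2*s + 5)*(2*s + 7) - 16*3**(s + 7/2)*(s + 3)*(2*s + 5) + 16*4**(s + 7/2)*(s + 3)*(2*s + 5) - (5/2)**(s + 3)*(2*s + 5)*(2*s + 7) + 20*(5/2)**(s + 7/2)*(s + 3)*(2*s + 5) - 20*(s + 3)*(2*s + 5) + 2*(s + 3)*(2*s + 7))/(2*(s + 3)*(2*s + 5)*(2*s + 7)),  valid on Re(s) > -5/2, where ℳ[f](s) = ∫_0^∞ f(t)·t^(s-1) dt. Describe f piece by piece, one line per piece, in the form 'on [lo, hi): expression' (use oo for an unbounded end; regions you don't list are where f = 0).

f breaks at 1, 5/2, 3 into 4 integrals to sum
segment [0, 1) carries t**(5/2)/2; integrate it
∫ 5*t**(7/2)·t^(s-1) over [1, 5/2)
the [5/2, 3) slice contributes ∫ t**3/2·t^(s-1) dt
segment [3, 4) carries 4*t**(7/2); integrate it

on [0, 1): t**(5/2)/2
on [1, 5/2): 5*t**(7/2)
on [5/2, 3): t**3/2
on [3, 4): 4*t**(7/2)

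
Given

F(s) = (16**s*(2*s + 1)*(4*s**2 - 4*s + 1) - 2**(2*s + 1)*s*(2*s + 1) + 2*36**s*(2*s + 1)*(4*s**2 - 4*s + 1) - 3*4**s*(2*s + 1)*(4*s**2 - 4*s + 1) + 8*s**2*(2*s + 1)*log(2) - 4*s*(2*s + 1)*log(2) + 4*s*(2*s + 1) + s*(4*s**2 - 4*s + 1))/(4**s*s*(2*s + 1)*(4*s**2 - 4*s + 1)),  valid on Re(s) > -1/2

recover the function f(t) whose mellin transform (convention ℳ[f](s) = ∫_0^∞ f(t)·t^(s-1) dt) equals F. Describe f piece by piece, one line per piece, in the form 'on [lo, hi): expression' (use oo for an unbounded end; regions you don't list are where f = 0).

on [0, 1/4): sqrt(t)
on [1/4, 1): log(sqrt(t))/sqrt(t)
on [1, 4): 3
on [4, 9): 2

undo the power substitution: t on [0, 1/2); log(t)/t on [1/2, 1); 3 on [1, 2); …
summing 4 kernel integrals split by 1/4, 1, 4 yields ℳ[f](s)
on [0, 1/4): add ∫ sqrt(t)·t^(s-1) dt
segment 1/4 to 1 holds log(sqrt(t))/sqrt(t); add its integral
∫ 3·t^(s-1) over [1, 4)
segment 4 to 9 holds 2; add its integral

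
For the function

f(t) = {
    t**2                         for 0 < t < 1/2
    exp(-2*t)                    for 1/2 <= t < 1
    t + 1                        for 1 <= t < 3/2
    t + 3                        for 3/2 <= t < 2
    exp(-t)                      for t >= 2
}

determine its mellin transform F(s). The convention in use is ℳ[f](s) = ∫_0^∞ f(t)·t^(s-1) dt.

integrate the 5 segments split at 1/2, 1, 3/2, 2, then add the results
on [0, 1/2): add ∫ t**2·t^(s-1) dt
∫ exp(-2*t)·t^(s-1) over [1/2, 1)
piece [1, 3/2): integrate (t + 1) against the kernel
segment 3/2 to 2 holds (t + 3); add its integral
segment 2 to ∞ holds exp(-t); add its integral

(20*2**(2*s)*s*(s + 2) + 12*2**(2*s)*(s + 2) + 4*2**s*s*(s + 1)*(s + 2)*uppergamma(s, 2) - 8*2**s*s*(s + 2) - 4*2**s*(s + 2) - 8*3**s*s*(s + 2) - 8*3**s*(s + 2) + 4*s*(s + 1)*(s + 2)*uppergamma(s, 1) - 4*s*(s + 1)*(s + 2)*uppergamma(s, 2) + s*(s + 1))/(4*2**s*s*(s + 1)*(s + 2))
  Re(s) > -2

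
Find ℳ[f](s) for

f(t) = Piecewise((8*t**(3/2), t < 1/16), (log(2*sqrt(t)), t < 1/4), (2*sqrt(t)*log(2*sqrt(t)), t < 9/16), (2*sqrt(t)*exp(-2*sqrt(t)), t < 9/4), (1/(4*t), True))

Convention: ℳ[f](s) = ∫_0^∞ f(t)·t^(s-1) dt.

the power substitution comes off first: 8*t**3 on [0, 1/4); log(2*t) on [1/4, 1/2); 2*t*log(2*t) on [1/2, 3/4); …
back out the common scale on t: t**3 on [0, 1/2); log(t) on [1/2, 1); t*log(t) on [1, 3/2); …
reversing the shared t-power: t**2 on [0, 1/2); log(t)/t on [1/2, 1); log(t) on [1, 3/2); …
summing 5 kernel integrals split by 1/16, 1/4, 9/16, 9/4 yields ℳ[f](s)
segment 0 to 1/16 holds 8*t**(3/2); add its integral
the [1/16, 1/4) slice contributes ∫ log(2*sqrt(t))·t^(s-1) dt
∫ over [1/4, 9/16) of 2*sqrt(t)*log(2*sqrt(t))·t^(s-1) joins the sum
segment 9/16 to 9/4 holds 2*sqrt(t)*exp(-2*sqrt(t)); add its integral
for t in [9/4, ∞): the term is ∫ 1/(4*t)·t^(s-1)

(72*2**(2*s)*(s - 1)*(2*s + 1)**2*(2*s + 3)*(4*s - (2*s + 1)**2 + 1)*uppergamma(2*s + 1, 3/2) - 72*2**(2*s)*(s - 1)*(2*s + 1)**2*(2*s + 3)*(4*s - (2*s + 1)**2 + 1)*uppergamma(2*s + 1, 3) + 72*2**(2*s)*(s - 1)*(2*s + 1)**2*(2*s + 3) + 72*2**(2*s)*(s - 1)*(2*s + 3)*(4*s - (2*s + 1)**2 + 1) + 3**(2*s)*(s - 1)*(2*s + 1)*(2*s + 3)*(-108*log(2) + 108*log(3))*(4*s - (2*s + 1)**2 + 1) - 108*3**(2*s)*(s - 1)*(2*s + 3)*(4*s - (2*s + 1)**2 + 1) - 4*6**(2*s)*(2*s + 1)**2*(2*s + 3)*(4*s - (2*s + 1)**2 + 1) - 72*(s - 1)*(2*s + 1)**3*(2*s + 3)*log(2) - 72*(s - 1)*(2*s + 1)**2*(2*s + 3) + 72*(s - 1)*(2*s + 1)**2*(2*s + 3)*log(2) + 9*(s - 1)*(2*s + 1)**2*(4*s - (2*s + 1)**2 + 1))/(36*2**(4*s)*(s - 1)*(2*s + 1)**2*(2*s + 3)*(4*s - (2*s + 1)**2 + 1))
  -3/2 < Re(s) < 1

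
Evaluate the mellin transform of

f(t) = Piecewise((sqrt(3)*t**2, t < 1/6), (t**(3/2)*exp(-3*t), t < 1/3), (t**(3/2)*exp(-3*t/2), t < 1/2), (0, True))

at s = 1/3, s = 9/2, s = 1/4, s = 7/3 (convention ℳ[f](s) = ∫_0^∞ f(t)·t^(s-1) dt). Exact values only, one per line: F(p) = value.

F(1/3) = 3**(1/6)*(-112*2**(5/6)*uppergamma(11/6, 3/4) - 56*uppergamma(11/6, 1) + 3*2**(2/3) + 56*uppergamma(11/6, 1/2) + 112*2**(5/6)*uppergamma(11/6, 1/2))/504
F(9/2) = -86701*exp(-3/4)/3888 - 326*exp(-1)/729 + sqrt(2)/606528 + 411515*exp(-1/2)/23328
F(1/4) = 3**(1/4)*(-36*2**(3/4)*uppergamma(7/4, 3/4) - 18*uppergamma(7/4, 1) + 2**(3/4) + 18*uppergamma(7/4, 1/2) + 36*2**(3/4)*uppergamma(7/4, 1/2))/162
F(7/3) = 3**(1/6)*(-3328*2**(5/6)*uppergamma(23/6, 3/4) - 416*uppergamma(23/6, 1) + 3*2**(2/3) + 416*uppergamma(23/6, 1/2) + 3328*2**(5/6)*uppergamma(23/6, 1/2))/33696

undo the shared t-power: sqrt(3)*t**(3/2) on [0, 1/6); t*exp(-3*t) on [1/6, 1/3); t*exp(-3*t/2) on [1/3, 1/2)
reversing the shared t-power: sqrt(3)*sqrt(t) on [0, 1/6); exp(-3*t) on [1/6, 1/3); exp(-3*t/2) on [1/3, 1/2)
strip the common scale on t: sqrt(t) on [0, 1/2); exp(-t) on [1/2, 1); exp(-t/2) on [1, 3/2)
decompose at 1/6, 1/3; ℳ[f](s) sums the 3 pieces' integrals
the [0, 1/6) slice contributes ∫ sqrt(3)*t**2·t^(s-1) dt
segment [1/6, 1/3) carries t**(3/2)*exp(-3*t); integrate it
on [1/3, 1/2): add ∫ t**(3/2)*exp(-3*t/2)·t^(s-1) dt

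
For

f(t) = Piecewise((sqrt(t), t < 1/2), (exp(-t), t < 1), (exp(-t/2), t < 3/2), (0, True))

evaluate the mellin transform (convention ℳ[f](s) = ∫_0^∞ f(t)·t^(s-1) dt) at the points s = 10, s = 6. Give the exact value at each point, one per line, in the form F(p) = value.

the 3 pieces separated at 1/2, 1 each add one integral
segment [0, 1/2) carries sqrt(t); integrate it
on [1/2, 1) integrate f = exp(-t) against the kernel
segment 1 to 3/2 holds exp(-t/2); add its integral

F(10) = -201383466759*exp(-3/4)/256 - 986410*exp(-1) + sqrt(2)/21504 + 313981529075*exp(-1/2)/512
F(6) = -260103*exp(-3/4)/16 - 326*exp(-1) + sqrt(2)/832 + 411515*exp(-1/2)/32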